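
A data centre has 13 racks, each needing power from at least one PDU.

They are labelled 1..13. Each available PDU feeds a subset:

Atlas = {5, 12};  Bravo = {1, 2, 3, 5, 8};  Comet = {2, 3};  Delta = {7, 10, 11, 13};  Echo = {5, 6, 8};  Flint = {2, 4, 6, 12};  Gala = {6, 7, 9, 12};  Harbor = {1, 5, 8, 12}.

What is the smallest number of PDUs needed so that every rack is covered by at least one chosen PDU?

4

Bravo and Delta and Flint and Gala together: Bravo ∪ Delta ∪ Flint ∪ Gala = {1, 2, 3, 4, 5, 6, 7, 8, 9, 10, 11, 12, 13} — every rack is covered.
Only Flint contains 4, so Flint is forced; the remaining 9 racks need at least 3 more PDUs (each remaining PDU adds at most 4) — so at least 4 PDUs are needed, and 4 is optimal.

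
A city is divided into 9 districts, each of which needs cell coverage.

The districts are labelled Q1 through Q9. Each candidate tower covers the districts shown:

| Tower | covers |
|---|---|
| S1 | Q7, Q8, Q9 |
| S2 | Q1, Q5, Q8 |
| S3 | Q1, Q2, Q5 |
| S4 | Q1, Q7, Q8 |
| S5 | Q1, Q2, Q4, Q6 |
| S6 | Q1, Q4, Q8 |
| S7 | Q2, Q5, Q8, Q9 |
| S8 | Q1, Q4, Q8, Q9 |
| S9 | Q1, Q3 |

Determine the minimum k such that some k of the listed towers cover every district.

4

Take {S4, S5, S7, S9}. Their union is {Q1, Q2, Q3, Q4, Q5, Q6, Q7, Q8, Q9}, which is all 9 districts.
No 3 of the 9 towers cover everything (all 84 combinations miss at least one district), so 4 is optimal.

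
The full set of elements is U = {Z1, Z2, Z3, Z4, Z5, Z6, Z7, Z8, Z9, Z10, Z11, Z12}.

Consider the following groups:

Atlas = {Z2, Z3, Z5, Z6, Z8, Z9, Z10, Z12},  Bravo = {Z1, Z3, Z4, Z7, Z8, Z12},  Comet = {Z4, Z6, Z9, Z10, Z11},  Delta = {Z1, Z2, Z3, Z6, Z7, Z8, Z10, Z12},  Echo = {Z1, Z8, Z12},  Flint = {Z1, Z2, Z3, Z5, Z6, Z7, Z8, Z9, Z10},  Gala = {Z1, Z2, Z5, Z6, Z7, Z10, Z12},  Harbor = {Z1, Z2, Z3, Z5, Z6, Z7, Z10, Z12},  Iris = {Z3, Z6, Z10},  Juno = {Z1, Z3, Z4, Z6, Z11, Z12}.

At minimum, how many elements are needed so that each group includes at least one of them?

Take H = {Z1, Z6}. Each listed group contains at least one of these, so H is a hitting set of size 2.
The groups Echo, Iris are pairwise disjoint, so any hitting set needs a separate element for each — at least 2. Hence 2 is optimal.

2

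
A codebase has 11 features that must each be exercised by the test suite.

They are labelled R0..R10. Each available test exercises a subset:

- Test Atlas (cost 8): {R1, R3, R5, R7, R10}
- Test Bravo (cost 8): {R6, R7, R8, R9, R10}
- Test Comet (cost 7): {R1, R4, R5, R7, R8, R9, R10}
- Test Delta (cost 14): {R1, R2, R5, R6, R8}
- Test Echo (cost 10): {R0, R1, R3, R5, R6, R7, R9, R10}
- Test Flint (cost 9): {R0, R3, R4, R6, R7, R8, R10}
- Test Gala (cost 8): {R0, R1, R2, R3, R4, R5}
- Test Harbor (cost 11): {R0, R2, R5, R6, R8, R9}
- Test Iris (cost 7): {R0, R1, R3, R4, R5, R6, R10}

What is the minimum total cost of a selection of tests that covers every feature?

Bravo, Gala together cover every feature (Bravo ∪ Gala = {R0, R1, R2, R3, R4, R5, R6, R7, R8, R9, R10}); total cost 8 + 8 = 16.
The greedy pick Comet, Iris, Gala costs 22; no covering selection beats 16.

16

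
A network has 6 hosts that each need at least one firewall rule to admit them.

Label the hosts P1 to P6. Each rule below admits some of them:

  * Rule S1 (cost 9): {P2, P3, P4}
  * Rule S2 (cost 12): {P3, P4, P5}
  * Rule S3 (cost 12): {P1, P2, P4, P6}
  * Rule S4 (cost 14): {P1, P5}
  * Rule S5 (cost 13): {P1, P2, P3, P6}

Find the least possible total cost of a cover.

S2, S3 together cover every host (S2 ∪ S3 = {P1, P2, P3, P4, P5, P6}); total cost 12 + 12 = 24.
The greedy pick S1, S3, S2 costs 33; no covering selection beats 24.

24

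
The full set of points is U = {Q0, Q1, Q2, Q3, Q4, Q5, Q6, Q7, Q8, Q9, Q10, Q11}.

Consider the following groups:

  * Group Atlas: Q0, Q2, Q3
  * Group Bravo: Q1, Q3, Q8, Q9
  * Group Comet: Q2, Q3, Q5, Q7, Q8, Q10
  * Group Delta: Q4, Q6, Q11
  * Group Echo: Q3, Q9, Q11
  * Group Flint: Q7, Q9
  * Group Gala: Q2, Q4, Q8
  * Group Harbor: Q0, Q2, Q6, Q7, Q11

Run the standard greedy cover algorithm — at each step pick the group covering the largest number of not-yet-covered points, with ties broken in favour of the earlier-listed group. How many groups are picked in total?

4

Greedy: pick Comet (covers 6 new) → pick Delta (covers 3 new) → pick Bravo (covers 2 new) → pick Atlas (covers 1 new). Total picks: 4.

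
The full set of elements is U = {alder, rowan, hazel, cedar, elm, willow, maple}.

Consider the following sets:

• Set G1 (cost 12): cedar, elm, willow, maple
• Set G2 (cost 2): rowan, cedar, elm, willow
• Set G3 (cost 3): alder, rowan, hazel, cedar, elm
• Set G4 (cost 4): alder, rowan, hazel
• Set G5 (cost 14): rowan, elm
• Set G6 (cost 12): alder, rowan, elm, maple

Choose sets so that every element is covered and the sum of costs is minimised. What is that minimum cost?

G1, G3 together cover every element (G1 ∪ G3 = {alder, rowan, hazel, cedar, elm, willow, maple}); total cost 12 + 3 = 15.
The greedy pick G2, G3, G1 costs 17; no covering selection beats 15.

15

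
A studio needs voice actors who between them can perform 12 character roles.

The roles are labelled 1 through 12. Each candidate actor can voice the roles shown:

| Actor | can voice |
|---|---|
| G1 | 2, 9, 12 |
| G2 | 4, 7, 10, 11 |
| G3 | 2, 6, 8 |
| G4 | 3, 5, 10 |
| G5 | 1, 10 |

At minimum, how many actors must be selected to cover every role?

5

Take {G1, G2, G3, G4, G5}. Their union is {1, 2, 3, 4, 5, 6, 7, 8, 9, 10, 11, 12}, which is all 12 roles.
Only G5 contains 1, so G5 is forced; the remaining 10 roles need at least 4 more actors (each remaining actor adds at most 3) — so at least 5 actors are needed, and 5 is optimal.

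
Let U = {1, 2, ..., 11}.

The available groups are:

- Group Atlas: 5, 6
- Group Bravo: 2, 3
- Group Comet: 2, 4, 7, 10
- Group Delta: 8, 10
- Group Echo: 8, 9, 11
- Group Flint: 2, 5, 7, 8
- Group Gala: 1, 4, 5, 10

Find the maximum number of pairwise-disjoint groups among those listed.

3

Atlas, Comet, Echo are pairwise disjoint (Atlas={5,6}; Comet={2,4,7,10}; Echo={8,9,11}).
Every remaining group overlaps one of these, and no 4 of the listed groups are pairwise disjoint, so 3 is the maximum.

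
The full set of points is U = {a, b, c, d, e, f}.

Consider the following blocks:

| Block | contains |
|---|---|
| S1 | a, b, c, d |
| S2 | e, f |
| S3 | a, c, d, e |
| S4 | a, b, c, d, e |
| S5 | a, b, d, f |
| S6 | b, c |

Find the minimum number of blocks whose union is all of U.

S1 and S2 together: S1 ∪ S2 = {a, b, c, d, e, f} — every point is covered.
No single block has all 6 points (the largest, S4, has 5), so 2 is optimal.

2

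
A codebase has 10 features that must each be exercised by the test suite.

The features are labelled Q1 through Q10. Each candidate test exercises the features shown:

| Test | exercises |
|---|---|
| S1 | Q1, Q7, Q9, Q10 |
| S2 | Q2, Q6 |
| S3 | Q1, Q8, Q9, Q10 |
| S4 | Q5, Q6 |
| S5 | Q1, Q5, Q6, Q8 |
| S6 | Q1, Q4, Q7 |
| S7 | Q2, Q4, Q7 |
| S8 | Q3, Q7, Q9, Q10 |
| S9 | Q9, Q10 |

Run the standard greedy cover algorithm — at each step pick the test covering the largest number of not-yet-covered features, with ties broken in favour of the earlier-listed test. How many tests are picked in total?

4

Greedy: pick S1 (covers 4 new) → pick S5 (covers 3 new) → pick S7 (covers 2 new) → pick S8 (covers 1 new). Total picks: 4.
(The true minimum cover uses only 3 tests, so greedy is not optimal here.)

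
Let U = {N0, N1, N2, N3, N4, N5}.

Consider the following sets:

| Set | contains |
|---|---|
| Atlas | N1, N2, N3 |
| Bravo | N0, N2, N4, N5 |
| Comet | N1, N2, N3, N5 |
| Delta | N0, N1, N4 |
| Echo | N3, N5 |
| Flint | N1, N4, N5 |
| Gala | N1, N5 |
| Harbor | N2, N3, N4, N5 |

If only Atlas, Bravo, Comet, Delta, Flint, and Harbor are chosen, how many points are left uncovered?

Union of Atlas, Bravo, Comet, Delta, Flint, Harbor = {N0, N1, N2, N3, N4, N5} — that's every point, so 0 are uncovered.

0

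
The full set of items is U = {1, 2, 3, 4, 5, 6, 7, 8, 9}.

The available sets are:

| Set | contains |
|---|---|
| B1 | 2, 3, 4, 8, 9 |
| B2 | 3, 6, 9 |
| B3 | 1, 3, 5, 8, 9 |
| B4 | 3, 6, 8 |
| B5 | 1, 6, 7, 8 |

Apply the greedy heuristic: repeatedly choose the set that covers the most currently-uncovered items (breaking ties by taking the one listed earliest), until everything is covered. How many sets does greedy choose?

Greedy: pick B1 (covers 5 new) → pick B5 (covers 3 new) → pick B3 (covers 1 new). Total picks: 3.

3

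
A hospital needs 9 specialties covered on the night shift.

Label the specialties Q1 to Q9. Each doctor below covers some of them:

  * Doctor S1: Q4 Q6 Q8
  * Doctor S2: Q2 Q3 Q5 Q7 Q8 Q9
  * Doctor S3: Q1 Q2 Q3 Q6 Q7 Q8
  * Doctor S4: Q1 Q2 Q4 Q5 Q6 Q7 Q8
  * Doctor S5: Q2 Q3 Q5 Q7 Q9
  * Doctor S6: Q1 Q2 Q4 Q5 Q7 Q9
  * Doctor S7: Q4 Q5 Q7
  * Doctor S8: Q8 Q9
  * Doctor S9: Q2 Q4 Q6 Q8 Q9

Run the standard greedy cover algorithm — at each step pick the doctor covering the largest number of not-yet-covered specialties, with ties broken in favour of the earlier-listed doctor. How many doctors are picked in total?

2

Greedy: pick S4 (covers 7 new) → pick S2 (covers 2 new). Total picks: 2.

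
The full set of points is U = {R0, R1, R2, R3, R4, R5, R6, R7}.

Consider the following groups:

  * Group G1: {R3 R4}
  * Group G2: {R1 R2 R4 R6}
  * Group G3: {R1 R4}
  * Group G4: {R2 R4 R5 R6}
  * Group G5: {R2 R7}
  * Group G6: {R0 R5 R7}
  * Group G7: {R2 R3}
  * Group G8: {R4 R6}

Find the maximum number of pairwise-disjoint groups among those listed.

G3, G6, G7 are pairwise disjoint (G3={R1,R4}; G6={R0,R5,R7}; G7={R2,R3}).
Every remaining group overlaps one of these, and no 4 of the listed groups are pairwise disjoint, so 3 is the maximum.

3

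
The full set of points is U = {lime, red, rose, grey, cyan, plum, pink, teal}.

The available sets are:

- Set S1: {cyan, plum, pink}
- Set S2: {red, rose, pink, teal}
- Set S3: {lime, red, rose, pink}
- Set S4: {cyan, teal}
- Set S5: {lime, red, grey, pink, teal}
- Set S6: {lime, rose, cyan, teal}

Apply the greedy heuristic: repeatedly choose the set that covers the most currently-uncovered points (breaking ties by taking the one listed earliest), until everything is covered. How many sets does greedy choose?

Greedy: pick S5 (covers 5 new) → pick S1 (covers 2 new) → pick S2 (covers 1 new). Total picks: 3.

3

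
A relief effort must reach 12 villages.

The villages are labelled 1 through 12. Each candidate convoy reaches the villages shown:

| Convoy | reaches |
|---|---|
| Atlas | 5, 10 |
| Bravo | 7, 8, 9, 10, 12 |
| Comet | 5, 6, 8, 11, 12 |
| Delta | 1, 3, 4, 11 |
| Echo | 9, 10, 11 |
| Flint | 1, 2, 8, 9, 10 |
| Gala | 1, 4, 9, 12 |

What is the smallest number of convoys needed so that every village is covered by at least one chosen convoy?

Bravo and Comet and Delta and Flint together: Bravo ∪ Comet ∪ Delta ∪ Flint = {1, 2, 3, 4, 5, 6, 7, 8, 9, 10, 11, 12} — every village is covered.
No 3 of the 7 convoys cover everything (all 35 combinations miss at least one village), so 4 is optimal.

4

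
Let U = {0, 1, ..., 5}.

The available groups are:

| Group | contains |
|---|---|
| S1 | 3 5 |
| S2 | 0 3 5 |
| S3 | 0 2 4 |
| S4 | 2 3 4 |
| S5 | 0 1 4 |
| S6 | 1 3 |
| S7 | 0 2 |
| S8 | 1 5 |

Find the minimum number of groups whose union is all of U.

S1 and S3 and S6 together: S1 ∪ S3 ∪ S6 = {0, 1, 2, 3, 4, 5} — every point is covered.
No 2 of the 8 groups cover everything (all 28 combinations miss at least one point), so 3 is optimal.

3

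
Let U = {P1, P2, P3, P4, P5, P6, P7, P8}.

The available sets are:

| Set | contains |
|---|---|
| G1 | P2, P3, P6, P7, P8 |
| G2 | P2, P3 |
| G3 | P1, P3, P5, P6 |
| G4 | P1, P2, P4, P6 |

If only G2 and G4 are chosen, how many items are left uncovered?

Union of G2, G4 = {P1, P2, P3, P4, P6}.
Not covered: P5, P7, P8 — 3 items.

3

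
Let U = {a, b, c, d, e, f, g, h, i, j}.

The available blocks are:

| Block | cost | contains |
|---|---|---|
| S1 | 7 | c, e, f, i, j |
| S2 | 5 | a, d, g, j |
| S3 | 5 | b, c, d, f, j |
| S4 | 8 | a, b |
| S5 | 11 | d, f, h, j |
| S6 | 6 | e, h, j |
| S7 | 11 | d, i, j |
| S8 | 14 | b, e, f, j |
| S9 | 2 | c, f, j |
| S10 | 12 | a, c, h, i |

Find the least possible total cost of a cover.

23

S1, S2, S3, S6 together cover every item (S1 ∪ S2 ∪ S3 ∪ S6 = {a, b, c, d, e, f, g, h, i, j}); total cost 7 + 5 + 5 + 6 = 23.
The greedy pick S9, S2, S6, S3, S1 costs 25; no covering selection beats 23.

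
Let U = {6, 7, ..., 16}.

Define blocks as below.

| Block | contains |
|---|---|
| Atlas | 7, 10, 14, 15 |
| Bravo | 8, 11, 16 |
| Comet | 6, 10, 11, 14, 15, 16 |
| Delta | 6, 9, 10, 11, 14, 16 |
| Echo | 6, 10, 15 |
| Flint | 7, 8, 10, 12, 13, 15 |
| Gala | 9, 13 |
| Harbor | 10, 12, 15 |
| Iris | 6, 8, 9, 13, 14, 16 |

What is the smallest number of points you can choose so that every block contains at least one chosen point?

3

H = {9, 10, 16} meets every block (each contains at least one member of H), and |H| = 3.
The blocks Atlas, Bravo, Gala are pairwise disjoint, so any hitting set needs a separate point for each — at least 3. Hence 3 is optimal.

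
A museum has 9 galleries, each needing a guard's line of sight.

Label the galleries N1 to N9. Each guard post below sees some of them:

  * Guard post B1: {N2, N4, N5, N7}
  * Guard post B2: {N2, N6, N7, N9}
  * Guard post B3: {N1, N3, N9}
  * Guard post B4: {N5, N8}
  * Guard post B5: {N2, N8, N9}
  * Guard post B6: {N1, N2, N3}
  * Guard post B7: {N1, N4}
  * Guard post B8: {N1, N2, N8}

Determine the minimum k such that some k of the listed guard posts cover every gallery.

B1 and B2 and B3 and B5 together: B1 ∪ B2 ∪ B3 ∪ B5 = {N1, N2, N3, N4, N5, N6, N7, N8, N9} — every gallery is covered.
Only B2 contains N6, so B2 is forced; the remaining 5 galleries need at least 3 more guard posts (each remaining guard post adds at most 2) — so at least 4 guard posts are needed, and 4 is optimal.

4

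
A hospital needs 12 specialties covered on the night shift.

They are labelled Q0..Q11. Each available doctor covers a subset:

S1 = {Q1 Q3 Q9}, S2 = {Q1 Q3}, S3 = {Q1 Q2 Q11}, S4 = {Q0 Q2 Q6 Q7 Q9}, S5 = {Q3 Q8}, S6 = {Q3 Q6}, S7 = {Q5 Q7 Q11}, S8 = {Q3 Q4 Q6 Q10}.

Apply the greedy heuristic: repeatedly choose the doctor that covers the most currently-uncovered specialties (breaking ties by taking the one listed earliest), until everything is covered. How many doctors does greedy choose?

Greedy: pick S4 (covers 5 new) → pick S8 (covers 3 new) → pick S3 (covers 2 new) → pick S5 (covers 1 new) → pick S7 (covers 1 new). Total picks: 5.

5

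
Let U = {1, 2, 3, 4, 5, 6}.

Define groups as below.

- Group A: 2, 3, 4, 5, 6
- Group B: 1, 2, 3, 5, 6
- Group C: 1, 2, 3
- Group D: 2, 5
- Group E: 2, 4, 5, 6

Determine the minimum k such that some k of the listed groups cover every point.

A and B together: A ∪ B = {1, 2, 3, 4, 5, 6} — every point is covered.
No single group has all 6 points (the largest, A, has 5), so 2 is optimal.

2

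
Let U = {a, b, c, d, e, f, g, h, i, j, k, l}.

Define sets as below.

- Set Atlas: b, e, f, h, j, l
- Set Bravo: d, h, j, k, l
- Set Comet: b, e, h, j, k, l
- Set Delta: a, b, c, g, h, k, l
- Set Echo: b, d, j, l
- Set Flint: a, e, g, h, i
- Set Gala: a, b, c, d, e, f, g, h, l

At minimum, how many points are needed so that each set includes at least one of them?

Take T = {h, j}. Each listed set contains at least one of these, so T is a hitting set of size 2.
The sets Echo, Flint are pairwise disjoint, so any hitting set needs a separate point for each — at least 2. Hence 2 is optimal.

2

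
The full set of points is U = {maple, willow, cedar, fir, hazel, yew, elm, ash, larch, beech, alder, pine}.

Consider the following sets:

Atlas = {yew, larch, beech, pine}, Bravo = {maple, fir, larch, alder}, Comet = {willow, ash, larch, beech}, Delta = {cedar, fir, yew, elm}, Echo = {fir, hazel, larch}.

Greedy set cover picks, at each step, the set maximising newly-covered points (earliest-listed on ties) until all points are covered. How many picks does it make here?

Greedy: pick Atlas (covers 4 new) → pick Bravo (covers 3 new) → pick Comet (covers 2 new) → pick Delta (covers 2 new) → pick Echo (covers 1 new). Total picks: 5.

5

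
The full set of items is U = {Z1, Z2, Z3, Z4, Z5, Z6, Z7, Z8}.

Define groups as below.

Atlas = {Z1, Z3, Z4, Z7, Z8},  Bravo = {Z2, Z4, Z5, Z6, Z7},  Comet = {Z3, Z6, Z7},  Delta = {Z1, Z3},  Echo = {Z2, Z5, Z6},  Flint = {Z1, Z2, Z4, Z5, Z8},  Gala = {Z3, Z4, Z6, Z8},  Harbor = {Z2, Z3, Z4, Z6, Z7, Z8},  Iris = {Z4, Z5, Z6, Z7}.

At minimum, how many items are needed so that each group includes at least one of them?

The 2 items {Z3, Z5} hit every group.
The groups Delta, Echo are pairwise disjoint, so any hitting set needs a separate item for each — at least 2. Hence 2 is optimal.

2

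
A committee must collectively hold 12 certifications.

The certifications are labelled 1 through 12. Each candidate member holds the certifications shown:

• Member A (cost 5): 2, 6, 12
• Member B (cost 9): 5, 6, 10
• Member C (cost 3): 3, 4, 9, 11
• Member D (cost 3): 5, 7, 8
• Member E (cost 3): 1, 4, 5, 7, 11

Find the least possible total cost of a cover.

23

A, B, C, D, E together cover every certification (A ∪ B ∪ C ∪ D ∪ E = {1, 2, 3, 4, 5, 6, 7, 8, 9, 10, 11, 12}); total cost 5 + 9 + 3 + 3 + 3 = 23.
No covering selection has total cost below 23.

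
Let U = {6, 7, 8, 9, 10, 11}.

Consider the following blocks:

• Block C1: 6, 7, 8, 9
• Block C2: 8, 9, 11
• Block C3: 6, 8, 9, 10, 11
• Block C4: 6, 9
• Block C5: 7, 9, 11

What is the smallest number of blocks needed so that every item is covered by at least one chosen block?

Take {C3, C5}. Their union is {6, 7, 8, 9, 10, 11}, which is all 6 items.
No single block has all 6 items (the largest, C3, has 5), so 2 is optimal.

2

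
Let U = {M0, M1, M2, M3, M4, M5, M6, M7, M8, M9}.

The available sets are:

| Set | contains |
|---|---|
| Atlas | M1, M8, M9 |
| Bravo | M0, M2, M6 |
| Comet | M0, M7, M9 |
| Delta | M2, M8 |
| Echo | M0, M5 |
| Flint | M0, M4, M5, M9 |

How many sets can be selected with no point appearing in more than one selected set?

2

Comet, Delta are pairwise disjoint (Comet={M0,M7,M9}; Delta={M2,M8}).
Every remaining set overlaps one of these, and no 3 of the listed sets are pairwise disjoint, so 2 is the maximum.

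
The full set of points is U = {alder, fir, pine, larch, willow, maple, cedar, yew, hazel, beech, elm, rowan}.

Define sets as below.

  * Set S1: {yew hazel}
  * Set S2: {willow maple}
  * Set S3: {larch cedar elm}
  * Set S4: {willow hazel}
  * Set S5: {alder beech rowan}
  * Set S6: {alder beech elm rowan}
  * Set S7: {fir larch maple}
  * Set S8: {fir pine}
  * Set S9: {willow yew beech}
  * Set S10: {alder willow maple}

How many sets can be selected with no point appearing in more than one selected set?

5

S1, S2, S3, S5, S8 are pairwise disjoint (S1={yew,hazel}; S2={willow,maple}; S3={larch,cedar,elm}; S5={alder,beech,rowan}; S8={fir,pine}).
Every remaining set overlaps one of these, and no 6 of the listed sets are pairwise disjoint, so 5 is the maximum.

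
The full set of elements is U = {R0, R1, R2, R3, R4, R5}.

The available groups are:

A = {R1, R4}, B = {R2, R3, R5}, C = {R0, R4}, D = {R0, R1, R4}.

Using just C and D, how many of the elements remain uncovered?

3

Union of C, D = {R0, R1, R4}.
Not covered: R2, R3, R5 — 3 elements.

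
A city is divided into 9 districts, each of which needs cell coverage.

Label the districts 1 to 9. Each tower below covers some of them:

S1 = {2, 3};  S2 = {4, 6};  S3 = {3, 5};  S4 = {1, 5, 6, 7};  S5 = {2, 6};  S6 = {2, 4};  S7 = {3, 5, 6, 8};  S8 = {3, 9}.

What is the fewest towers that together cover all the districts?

S4 and S6 and S7 and S8 together: S4 ∪ S6 ∪ S7 ∪ S8 = {1, 2, 3, 4, 5, 6, 7, 8, 9} — every district is covered.
Only S4 contains 1, so S4 is forced; the remaining 5 districts need at least 3 more towers (each remaining tower adds at most 2) — so at least 4 towers are needed, and 4 is optimal.

4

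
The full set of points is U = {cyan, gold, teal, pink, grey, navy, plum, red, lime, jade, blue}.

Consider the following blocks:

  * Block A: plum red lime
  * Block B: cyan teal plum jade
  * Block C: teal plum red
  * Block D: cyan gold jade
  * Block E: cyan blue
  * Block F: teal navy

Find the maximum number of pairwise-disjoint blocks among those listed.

A, E, F are pairwise disjoint (A={plum,red,lime}; E={cyan,blue}; F={teal,navy}).
Every remaining block overlaps one of these, and no 4 of the listed blocks are pairwise disjoint, so 3 is the maximum.

3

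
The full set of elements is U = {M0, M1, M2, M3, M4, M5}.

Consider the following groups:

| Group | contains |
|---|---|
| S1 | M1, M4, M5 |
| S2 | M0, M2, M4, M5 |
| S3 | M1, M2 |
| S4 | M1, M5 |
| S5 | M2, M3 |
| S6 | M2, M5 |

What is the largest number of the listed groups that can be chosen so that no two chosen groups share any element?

S4, S5 are pairwise disjoint (S4={M1,M5}; S5={M2,M3}).
Every remaining group overlaps one of these, and no 3 of the listed groups are pairwise disjoint, so 2 is the maximum.

2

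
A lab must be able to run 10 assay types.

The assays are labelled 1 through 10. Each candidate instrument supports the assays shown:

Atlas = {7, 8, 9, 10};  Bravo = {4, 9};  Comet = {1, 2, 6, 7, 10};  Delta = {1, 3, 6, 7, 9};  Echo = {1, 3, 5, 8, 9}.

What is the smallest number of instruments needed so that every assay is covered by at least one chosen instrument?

3

Take {Bravo, Comet, Echo}. Their union is {1, 2, 3, 4, 5, 6, 7, 8, 9, 10}, which is all 10 assays.
Only Comet contains 2, so Comet is forced; the remaining 5 assays need at least 2 more instruments (each remaining instrument adds at most 4) — so at least 3 instruments are needed, and 3 is optimal.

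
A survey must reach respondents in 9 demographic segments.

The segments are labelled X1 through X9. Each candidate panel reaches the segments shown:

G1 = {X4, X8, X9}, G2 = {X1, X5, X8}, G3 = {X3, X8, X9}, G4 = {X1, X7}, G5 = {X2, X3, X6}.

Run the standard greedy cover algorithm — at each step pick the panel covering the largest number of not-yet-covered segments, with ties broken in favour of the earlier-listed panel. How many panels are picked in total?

Greedy: pick G1 (covers 3 new) → pick G5 (covers 3 new) → pick G2 (covers 2 new) → pick G4 (covers 1 new). Total picks: 4.

4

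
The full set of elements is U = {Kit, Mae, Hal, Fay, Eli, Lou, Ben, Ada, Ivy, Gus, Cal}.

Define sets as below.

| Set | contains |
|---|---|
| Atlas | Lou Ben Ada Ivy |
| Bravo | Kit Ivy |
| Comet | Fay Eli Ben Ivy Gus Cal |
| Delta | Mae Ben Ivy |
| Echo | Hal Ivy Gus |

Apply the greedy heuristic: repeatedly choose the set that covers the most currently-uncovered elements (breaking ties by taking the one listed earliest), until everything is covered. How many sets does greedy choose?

5

Greedy: pick Comet (covers 6 new) → pick Atlas (covers 2 new) → pick Bravo (covers 1 new) → pick Delta (covers 1 new) → pick Echo (covers 1 new). Total picks: 5.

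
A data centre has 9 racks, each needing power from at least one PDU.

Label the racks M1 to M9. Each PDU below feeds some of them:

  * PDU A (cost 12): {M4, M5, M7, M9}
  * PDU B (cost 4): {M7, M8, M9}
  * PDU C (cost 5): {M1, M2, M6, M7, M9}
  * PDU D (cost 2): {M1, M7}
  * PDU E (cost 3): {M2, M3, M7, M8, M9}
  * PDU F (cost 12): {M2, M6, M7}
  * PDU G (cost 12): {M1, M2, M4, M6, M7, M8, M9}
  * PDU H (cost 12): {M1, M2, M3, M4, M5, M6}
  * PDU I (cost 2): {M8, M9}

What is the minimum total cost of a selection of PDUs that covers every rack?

E, H together cover every rack (E ∪ H = {M1, M2, M3, M4, M5, M6, M7, M8, M9}); total cost 3 + 12 = 15.
The greedy pick E, D, H costs 17; no covering selection beats 15.

15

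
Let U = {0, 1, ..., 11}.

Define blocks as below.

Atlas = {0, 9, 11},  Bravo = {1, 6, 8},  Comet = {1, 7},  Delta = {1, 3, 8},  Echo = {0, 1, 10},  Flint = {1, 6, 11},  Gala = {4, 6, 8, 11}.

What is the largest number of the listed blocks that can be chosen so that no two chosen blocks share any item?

Comet, Gala are pairwise disjoint (Comet={1,7}; Gala={4,6,8,11}).
Every remaining block overlaps one of these, and no 3 of the listed blocks are pairwise disjoint, so 2 is the maximum.

2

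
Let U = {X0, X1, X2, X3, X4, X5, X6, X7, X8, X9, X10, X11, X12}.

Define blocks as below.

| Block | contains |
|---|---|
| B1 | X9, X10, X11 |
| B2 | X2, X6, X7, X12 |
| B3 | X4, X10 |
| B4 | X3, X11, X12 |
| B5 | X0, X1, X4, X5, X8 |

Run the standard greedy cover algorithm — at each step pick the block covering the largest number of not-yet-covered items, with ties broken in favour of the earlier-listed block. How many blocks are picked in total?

4

Greedy: pick B5 (covers 5 new) → pick B2 (covers 4 new) → pick B1 (covers 3 new) → pick B4 (covers 1 new). Total picks: 4.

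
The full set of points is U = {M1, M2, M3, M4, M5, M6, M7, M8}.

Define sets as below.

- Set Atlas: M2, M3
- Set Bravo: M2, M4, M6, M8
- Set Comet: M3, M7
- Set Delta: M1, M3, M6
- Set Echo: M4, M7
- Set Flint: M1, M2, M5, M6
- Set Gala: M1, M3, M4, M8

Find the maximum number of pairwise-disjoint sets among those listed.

2

Echo, Flint are pairwise disjoint (Echo={M4,M7}; Flint={M1,M2,M5,M6}).
Every remaining set overlaps one of these, and no 3 of the listed sets are pairwise disjoint, so 2 is the maximum.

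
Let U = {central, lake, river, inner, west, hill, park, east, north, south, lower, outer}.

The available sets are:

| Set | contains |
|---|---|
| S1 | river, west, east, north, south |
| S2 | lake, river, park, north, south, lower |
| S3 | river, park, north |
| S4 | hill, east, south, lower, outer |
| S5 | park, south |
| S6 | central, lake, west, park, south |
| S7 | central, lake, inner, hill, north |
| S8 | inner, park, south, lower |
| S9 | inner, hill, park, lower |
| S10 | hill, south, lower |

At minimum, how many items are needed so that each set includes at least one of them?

Take H = {west, hill, park}. Each listed set contains at least one of these, so H is a hitting set of size 3.
No choice of 2 items meets every set, so 3 is the minimum.

3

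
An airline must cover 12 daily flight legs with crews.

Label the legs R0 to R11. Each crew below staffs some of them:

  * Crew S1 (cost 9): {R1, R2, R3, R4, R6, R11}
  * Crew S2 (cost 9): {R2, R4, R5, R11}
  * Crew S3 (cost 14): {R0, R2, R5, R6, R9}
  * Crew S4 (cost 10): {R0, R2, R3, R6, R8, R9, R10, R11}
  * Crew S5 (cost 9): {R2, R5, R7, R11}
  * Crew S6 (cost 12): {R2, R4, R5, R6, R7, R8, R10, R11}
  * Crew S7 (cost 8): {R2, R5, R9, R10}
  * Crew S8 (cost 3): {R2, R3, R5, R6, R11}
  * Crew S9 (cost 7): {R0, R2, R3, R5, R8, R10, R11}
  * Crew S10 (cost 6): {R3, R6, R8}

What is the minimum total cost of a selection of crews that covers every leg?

S1, S4, S5 together cover every leg (S1 ∪ S4 ∪ S5 = {R0, R1, R2, R3, R4, R5, R6, R7, R8, R9, R10, R11}); total cost 9 + 10 + 9 = 28.
The greedy pick S8, S9, S1, S7, S5 costs 36; no covering selection beats 28.

28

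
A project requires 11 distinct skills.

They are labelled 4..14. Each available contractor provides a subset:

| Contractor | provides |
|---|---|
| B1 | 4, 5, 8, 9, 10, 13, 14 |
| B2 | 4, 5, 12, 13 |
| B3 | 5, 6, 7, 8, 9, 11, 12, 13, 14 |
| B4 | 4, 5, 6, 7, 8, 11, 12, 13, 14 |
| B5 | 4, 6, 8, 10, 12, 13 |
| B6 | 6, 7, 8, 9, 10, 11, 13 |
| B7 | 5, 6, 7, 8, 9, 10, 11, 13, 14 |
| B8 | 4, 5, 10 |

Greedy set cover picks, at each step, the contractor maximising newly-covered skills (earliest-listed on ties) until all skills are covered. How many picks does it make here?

Greedy: pick B3 (covers 9 new) → pick B1 (covers 2 new). Total picks: 2.

2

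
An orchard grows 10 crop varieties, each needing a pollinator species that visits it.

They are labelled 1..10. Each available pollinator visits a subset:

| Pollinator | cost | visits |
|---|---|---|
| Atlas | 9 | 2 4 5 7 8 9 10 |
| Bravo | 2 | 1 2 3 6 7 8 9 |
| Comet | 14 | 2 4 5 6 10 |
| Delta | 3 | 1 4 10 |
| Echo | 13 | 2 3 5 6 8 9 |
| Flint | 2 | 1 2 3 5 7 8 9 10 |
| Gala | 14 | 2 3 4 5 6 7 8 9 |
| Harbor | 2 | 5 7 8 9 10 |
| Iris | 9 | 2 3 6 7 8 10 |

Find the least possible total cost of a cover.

7

Bravo, Delta, Flint together cover every variety (Bravo ∪ Delta ∪ Flint = {1, 2, 3, 4, 5, 6, 7, 8, 9, 10}); total cost 2 + 3 + 2 = 7.
No covering selection has total cost below 7.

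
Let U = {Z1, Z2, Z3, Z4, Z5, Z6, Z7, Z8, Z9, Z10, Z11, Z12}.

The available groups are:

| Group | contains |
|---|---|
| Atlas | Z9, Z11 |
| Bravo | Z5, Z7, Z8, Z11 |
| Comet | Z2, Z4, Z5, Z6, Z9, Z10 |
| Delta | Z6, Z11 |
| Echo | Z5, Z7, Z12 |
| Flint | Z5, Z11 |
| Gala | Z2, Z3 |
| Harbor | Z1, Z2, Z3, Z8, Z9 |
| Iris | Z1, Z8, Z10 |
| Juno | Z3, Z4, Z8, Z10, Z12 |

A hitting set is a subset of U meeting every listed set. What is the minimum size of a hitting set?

4

The 4 points {Z1, Z3, Z5, Z11} hit every group.
The groups Atlas, Echo, Gala, Iris are pairwise disjoint, so any hitting set needs a separate point for each — at least 4. Hence 4 is optimal.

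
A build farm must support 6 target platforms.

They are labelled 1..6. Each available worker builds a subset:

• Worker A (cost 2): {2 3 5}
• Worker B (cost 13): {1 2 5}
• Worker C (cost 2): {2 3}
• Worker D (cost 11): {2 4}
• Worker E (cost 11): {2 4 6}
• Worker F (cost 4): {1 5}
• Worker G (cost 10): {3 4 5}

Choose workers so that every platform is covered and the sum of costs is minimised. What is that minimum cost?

C, E, F together cover every platform (C ∪ E ∪ F = {1, 2, 3, 4, 5, 6}); total cost 2 + 11 + 4 = 17.
No covering selection has total cost below 17.

17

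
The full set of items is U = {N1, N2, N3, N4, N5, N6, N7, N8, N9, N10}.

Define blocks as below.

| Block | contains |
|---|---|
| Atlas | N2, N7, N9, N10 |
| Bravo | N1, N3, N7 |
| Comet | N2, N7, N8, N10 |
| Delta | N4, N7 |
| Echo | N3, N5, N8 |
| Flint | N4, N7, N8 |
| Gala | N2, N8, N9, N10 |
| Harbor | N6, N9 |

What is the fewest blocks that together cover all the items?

Take {Atlas, Bravo, Delta, Echo, Harbor}. Their union is {N1, N2, N3, N4, N5, N6, N7, N8, N9, N10}, which is all 10 items.
No 4 of the 8 blocks cover everything (all 70 combinations miss at least one item), so 5 is optimal.

5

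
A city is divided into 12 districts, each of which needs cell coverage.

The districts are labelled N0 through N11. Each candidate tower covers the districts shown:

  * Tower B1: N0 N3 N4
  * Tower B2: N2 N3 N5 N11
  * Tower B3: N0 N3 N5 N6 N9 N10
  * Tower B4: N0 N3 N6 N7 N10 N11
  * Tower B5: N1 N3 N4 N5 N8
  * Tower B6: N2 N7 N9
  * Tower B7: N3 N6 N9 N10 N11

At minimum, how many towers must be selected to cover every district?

Take {B4, B5, B6}. Their union is {N0, N1, N2, N3, N4, N5, N6, N7, N8, N9, N10, N11}, which is all 12 districts.
Only B5 contains N1, so B5 is forced; the remaining 7 districts need at least 2 more towers (each remaining tower adds at most 5) — so at least 3 towers are needed, and 3 is optimal.

3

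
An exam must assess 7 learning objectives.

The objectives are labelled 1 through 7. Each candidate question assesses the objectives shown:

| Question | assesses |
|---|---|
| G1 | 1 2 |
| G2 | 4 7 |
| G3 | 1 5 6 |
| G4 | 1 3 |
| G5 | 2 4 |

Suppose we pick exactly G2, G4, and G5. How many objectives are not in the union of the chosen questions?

Union of G2, G4, G5 = {1, 2, 3, 4, 7}.
Not covered: 5, 6 — 2 objectives.

2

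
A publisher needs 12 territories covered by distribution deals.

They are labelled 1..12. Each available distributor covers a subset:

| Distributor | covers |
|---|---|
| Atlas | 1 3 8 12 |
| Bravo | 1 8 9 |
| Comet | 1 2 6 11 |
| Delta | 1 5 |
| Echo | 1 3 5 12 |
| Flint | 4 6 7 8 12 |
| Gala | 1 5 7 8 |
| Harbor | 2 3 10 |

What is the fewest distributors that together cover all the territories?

Take {Bravo, Comet, Flint, Gala, Harbor}. Their union is {1, 2, 3, 4, 5, 6, 7, 8, 9, 10, 11, 12}, which is all 12 territories.
No 4 of the 8 distributors cover everything (all 70 combinations miss at least one territory), so 5 is optimal.

5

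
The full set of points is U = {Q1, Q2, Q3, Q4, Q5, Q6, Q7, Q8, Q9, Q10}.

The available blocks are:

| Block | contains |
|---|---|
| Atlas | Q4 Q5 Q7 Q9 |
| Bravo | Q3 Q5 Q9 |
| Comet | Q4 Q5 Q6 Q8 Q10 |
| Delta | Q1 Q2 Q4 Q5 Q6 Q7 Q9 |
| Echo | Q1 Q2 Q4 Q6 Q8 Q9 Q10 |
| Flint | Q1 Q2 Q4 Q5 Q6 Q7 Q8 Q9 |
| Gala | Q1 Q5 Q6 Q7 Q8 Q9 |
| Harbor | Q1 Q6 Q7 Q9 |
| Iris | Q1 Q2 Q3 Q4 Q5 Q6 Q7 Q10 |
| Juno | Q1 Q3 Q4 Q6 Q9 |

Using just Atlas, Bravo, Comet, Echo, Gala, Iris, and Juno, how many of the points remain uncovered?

0

Union of Atlas, Bravo, Comet, Echo, Gala, Iris, Juno = {Q1, Q2, Q3, Q4, Q5, Q6, Q7, Q8, Q9, Q10} — that's every point, so 0 are uncovered.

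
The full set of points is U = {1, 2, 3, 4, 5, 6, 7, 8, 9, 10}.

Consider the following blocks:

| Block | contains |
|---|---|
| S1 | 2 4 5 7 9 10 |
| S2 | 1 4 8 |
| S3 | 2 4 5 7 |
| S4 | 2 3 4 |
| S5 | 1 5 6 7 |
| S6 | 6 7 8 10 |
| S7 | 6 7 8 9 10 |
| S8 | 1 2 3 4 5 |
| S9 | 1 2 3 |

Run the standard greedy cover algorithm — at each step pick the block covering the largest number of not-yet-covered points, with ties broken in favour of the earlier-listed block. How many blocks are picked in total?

4

Greedy: pick S1 (covers 6 new) → pick S2 (covers 2 new) → pick S4 (covers 1 new) → pick S5 (covers 1 new). Total picks: 4.
(The true minimum cover uses only 2 blocks, so greedy is not optimal here.)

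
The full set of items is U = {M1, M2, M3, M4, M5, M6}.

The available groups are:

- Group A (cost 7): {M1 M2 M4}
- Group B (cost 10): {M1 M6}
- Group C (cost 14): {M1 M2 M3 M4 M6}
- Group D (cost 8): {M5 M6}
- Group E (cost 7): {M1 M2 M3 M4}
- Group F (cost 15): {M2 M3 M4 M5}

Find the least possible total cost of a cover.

15

D, E together cover every item (D ∪ E = {M1, M2, M3, M4, M5, M6}); total cost 8 + 7 = 15.
No covering selection has total cost below 15.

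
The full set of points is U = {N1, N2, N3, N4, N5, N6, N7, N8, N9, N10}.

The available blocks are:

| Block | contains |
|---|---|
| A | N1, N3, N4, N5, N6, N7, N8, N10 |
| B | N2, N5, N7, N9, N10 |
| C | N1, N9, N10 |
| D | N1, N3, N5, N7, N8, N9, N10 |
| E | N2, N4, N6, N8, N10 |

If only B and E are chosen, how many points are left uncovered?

Union of B, E = {N2, N4, N5, N6, N7, N8, N9, N10}.
Not covered: N1, N3 — 2 points.

2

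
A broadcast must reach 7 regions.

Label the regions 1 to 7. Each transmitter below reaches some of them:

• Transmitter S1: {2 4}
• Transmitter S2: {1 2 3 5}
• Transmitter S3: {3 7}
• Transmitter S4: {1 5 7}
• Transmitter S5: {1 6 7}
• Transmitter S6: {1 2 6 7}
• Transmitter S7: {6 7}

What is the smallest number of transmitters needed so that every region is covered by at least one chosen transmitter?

Take {S1, S2, S5}. Their union is {1, 2, 3, 4, 5, 6, 7}, which is all 7 regions.
Only S1 contains 4, so S1 is forced; the remaining 5 regions need at least 2 more transmitters (each remaining transmitter adds at most 3) — so at least 3 transmitters are needed, and 3 is optimal.

3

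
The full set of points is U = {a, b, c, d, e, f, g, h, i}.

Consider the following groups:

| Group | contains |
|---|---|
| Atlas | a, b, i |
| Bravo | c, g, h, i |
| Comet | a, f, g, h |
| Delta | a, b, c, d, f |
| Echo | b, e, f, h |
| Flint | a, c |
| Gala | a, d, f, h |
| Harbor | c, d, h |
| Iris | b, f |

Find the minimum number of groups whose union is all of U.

Take {Bravo, Delta, Echo}. Their union is {a, b, c, d, e, f, g, h, i}, which is all 9 points.
Only Echo contains e, so Echo is forced; the remaining 5 points need at least 2 more groups (each remaining group adds at most 3) — so at least 3 groups are needed, and 3 is optimal.

3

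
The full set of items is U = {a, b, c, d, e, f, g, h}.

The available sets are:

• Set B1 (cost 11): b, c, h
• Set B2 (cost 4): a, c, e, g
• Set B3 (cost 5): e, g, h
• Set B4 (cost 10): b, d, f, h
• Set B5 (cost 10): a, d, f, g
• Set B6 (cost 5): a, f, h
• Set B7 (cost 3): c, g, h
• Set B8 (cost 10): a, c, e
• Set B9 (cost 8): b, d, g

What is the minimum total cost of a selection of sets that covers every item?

14

B2, B4 together cover every item (B2 ∪ B4 = {a, b, c, d, e, f, g, h}); total cost 4 + 10 = 14.
No covering selection has total cost below 14.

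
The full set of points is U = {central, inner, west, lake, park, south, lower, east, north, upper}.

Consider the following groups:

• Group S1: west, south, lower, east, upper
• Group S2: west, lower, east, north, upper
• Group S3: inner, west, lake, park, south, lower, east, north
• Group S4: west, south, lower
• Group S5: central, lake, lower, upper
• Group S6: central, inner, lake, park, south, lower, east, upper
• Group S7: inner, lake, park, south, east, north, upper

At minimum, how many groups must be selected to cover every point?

S2 and S6 cover everything between them: the union {central, inner, west, lake, park, south, lower, east, north, upper} is all of U.
No single group has all 10 points (the largest, S3, has 8), so 2 is optimal.

2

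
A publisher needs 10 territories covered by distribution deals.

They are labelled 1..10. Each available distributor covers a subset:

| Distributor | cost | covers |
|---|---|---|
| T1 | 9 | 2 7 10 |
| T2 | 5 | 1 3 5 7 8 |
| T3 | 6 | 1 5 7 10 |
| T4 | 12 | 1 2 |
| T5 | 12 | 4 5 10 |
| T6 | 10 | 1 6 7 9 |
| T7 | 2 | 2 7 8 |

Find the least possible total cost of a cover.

T2, T5, T6, T7 together cover every territory (T2 ∪ T5 ∪ T6 ∪ T7 = {1, 2, 3, 4, 5, 6, 7, 8, 9, 10}); total cost 5 + 12 + 10 + 2 = 29.
The greedy pick T7, T2, T6, T3, T5 costs 35; no covering selection beats 29.

29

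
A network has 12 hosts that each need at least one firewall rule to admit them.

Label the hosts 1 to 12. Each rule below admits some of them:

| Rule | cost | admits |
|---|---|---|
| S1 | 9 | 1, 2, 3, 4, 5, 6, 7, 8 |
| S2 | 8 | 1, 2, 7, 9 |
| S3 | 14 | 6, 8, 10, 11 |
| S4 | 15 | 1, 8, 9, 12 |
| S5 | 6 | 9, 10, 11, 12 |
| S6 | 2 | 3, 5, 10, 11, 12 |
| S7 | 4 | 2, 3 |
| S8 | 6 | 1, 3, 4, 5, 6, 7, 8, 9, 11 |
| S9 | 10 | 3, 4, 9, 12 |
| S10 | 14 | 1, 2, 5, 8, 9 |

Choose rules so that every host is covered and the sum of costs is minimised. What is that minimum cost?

S6, S7, S8 together cover every host (S6 ∪ S7 ∪ S8 = {1, 2, 3, 4, 5, 6, 7, 8, 9, 10, 11, 12}); total cost 2 + 4 + 6 = 12.
No covering selection has total cost below 12.

12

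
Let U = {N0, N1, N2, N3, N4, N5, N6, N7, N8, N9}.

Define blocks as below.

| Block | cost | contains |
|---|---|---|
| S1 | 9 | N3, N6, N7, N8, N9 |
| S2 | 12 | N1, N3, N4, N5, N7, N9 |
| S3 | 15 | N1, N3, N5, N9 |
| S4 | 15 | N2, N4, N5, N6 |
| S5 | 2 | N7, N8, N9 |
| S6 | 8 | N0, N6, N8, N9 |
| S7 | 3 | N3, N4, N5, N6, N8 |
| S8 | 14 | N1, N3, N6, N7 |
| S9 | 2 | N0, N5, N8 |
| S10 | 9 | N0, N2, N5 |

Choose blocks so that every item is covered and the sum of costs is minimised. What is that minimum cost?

S2, S7, S10 together cover every item (S2 ∪ S7 ∪ S10 = {N0, N1, N2, N3, N4, N5, N6, N7, N8, N9}); total cost 12 + 3 + 9 = 24.
The greedy pick S7, S5, S9, S10, S2 costs 28; no covering selection beats 24.

24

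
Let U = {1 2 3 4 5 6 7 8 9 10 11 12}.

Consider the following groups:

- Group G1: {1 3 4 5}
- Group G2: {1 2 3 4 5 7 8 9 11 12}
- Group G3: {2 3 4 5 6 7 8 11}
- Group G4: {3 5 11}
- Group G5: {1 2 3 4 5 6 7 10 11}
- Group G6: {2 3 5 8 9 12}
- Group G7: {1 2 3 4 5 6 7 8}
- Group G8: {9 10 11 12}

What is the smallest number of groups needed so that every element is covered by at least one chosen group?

G2 and G5 together: G2 ∪ G5 = {1, 2, 3, 4, 5, 6, 7, 8, 9, 10, 11, 12} — every element is covered.
No single group has all 12 elements (the largest, G2, has 10), so 2 is optimal.

2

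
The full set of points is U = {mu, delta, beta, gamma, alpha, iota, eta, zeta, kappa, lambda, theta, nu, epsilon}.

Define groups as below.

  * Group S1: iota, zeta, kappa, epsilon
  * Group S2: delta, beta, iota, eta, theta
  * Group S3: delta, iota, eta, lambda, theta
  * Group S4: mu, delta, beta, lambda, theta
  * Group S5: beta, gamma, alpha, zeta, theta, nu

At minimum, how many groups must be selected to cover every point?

4

S1 and S3 and S4 and S5 together: S1 ∪ S3 ∪ S4 ∪ S5 = {mu, delta, beta, gamma, alpha, iota, eta, zeta, kappa, lambda, theta, nu, epsilon} — every point is covered.
No 3 of the 5 groups cover everything (all 10 combinations miss at least one point), so 4 is optimal.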